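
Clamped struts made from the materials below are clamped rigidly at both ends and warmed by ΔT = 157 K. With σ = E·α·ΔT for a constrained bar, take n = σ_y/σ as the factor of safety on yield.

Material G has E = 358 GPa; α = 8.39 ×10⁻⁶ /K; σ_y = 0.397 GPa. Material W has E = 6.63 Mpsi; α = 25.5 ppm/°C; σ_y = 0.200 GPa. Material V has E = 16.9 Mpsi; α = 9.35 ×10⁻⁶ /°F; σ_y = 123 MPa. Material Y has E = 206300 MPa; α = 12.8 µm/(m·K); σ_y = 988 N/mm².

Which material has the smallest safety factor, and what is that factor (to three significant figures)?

material V, n = 0.399

Converting E to GPa, α to ×10⁻⁶/K, σ_y to MPa, then σ and n for each:
  material G: E = 358.0, α = 8.39, σ_y = 397.0 → σ = 472 MPa, n = 0.842
  material W: E = 45.71, α = 25.5, σ_y = 200.0 → σ = 183 MPa, n = 1.09
  material V: E = 116.5, α = 16.8, σ_y = 123.0 → σ = 308 MPa, n = 0.399
  material Y: E = 206.3, α = 12.8, σ_y = 988.0 → σ = 415 MPa, n = 2.38
The minimum is material V at n = 0.399.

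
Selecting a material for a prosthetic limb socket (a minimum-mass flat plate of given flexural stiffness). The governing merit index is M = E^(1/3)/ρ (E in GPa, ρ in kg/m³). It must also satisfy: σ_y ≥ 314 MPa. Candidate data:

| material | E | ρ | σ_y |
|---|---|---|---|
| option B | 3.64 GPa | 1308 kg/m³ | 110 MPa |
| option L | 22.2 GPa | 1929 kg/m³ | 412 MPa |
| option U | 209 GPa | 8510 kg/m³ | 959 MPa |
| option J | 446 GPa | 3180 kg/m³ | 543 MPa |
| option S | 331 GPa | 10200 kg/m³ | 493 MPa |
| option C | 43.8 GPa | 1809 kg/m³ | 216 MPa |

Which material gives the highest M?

Screen on constraints: σ_y ≥ 314 MPa. Survivors: option L, option U, option J, option S.
Per-candidate index values:
  option J: M = 2.40×10⁻³
  option L: M = 1.46×10⁻³
  option U: M = 0.697×10⁻³
  option S: M = 0.678×10⁻³
The maximum is for option J.

option J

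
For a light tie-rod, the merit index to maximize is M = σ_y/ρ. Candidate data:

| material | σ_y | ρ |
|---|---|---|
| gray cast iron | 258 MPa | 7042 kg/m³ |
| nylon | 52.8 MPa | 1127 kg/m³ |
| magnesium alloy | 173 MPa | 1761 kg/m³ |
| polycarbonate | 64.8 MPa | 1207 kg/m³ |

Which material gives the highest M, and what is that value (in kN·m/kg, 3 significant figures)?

Computing M directly (units already consistent):
  magnesium alloy: M = 98.2 kN·m/kg
  polycarbonate: M = 53.7 kN·m/kg
  nylon: M = 46.9 kN·m/kg
  gray cast iron: M = 36.6 kN·m/kg
The maximum is for magnesium alloy.

magnesium alloy, M = 98.2 kN·m/kg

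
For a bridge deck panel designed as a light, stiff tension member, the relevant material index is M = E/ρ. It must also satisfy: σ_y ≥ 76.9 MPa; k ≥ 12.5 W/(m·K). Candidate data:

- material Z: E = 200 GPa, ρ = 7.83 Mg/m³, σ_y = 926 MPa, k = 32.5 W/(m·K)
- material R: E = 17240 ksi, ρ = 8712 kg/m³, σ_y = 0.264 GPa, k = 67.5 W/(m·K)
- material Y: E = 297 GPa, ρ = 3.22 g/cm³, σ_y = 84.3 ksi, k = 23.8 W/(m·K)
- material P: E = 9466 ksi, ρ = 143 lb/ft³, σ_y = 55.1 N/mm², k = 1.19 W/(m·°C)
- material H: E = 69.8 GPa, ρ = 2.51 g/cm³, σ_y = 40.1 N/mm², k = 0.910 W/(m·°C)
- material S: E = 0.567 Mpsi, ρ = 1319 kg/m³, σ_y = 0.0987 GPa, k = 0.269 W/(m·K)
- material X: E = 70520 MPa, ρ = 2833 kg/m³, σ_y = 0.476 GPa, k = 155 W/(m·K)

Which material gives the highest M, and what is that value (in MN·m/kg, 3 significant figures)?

material Y, M = 92.2 MN·m/kg

Screen on constraints: σ_y ≥ 76.9 MPa; k ≥ 12.5 W/(m·K). Survivors: material Z, material R, material Y, material X.
After converting to SI:
  material Z: E = 200.0 GPa, ρ = 7830 kg/m³
  material R: E = 118.9 GPa, ρ = 8712 kg/m³
  material Y: E = 297.0 GPa, ρ = 3220 kg/m³
  material X: E = 70.52 GPa, ρ = 2833 kg/m³
  material Y: M = 92.2 MN·m/kg
  material Z: M = 25.5 MN·m/kg
  material X: M = 24.9 MN·m/kg
  material R: M = 13.6 MN·m/kg
Highest index: material Y.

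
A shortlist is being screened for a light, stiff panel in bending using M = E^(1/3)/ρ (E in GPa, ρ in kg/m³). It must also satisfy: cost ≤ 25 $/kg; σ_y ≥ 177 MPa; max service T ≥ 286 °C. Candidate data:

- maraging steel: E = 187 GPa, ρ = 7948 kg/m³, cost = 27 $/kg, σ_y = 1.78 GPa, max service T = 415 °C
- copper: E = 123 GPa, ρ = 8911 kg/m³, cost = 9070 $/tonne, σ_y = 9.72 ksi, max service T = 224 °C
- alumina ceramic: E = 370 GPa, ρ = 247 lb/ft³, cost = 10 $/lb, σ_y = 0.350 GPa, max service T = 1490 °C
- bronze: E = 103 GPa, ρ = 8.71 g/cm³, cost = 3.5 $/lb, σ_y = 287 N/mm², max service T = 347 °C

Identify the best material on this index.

Screen on constraints: cost ≤ 25 $/kg; σ_y ≥ 177 MPa; max service T ≥ 286 °C. Survivors: alumina ceramic, bronze.
Putting every candidate on a common basis:
  alumina ceramic: E = 370.0 GPa, ρ = 3957 kg/m³
  bronze: E = 103.0 GPa, ρ = 8710 kg/m³
  alumina ceramic: M = 1.81×10⁻³
  bronze: M = 0.538×10⁻³
The maximum is for alumina ceramic.

alumina ceramic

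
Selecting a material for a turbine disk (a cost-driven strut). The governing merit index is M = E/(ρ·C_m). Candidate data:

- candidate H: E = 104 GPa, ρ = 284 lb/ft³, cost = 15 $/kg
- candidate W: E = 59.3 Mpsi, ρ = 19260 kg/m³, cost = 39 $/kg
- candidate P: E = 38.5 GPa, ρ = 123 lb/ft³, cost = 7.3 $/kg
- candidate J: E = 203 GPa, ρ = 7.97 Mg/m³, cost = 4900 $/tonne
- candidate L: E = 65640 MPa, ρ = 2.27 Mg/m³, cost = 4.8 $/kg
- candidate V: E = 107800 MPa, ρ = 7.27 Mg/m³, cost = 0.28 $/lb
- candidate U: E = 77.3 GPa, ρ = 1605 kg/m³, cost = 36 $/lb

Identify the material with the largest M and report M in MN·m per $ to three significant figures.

Convert each candidate to consistent units, then evaluate M:
  candidate H: E = 104.0 GPa, ρ = 4549 kg/m³, cost = 15.00 $/kg
  candidate W: E = 408.9 GPa, ρ = 19260 kg/m³, cost = 39.00 $/kg
  candidate P: E = 38.50 GPa, ρ = 1970 kg/m³, cost = 7.300 $/kg
  candidate J: E = 203.0 GPa, ρ = 7970 kg/m³, cost = 4.900 $/kg
  candidate L: E = 65.64 GPa, ρ = 2270 kg/m³, cost = 4.800 $/kg
  candidate V: E = 107.8 GPa, ρ = 7270 kg/m³, cost = 0.6173 $/kg
  candidate U: E = 77.30 GPa, ρ = 1605 kg/m³, cost = 79.37 $/kg
  candidate V: M = 24.0 MN·m per $
  candidate L: M = 6.02 MN·m per $
  candidate J: M = 5.20 MN·m per $
  candidate P: M = 2.68 MN·m per $
  candidate H: M = 1.52 MN·m per $
  candidate U: M = 0.607 MN·m per $
  candidate W: M = 0.544 MN·m per $
The maximum is for candidate V.

candidate V, M = 24.0 MN·m per $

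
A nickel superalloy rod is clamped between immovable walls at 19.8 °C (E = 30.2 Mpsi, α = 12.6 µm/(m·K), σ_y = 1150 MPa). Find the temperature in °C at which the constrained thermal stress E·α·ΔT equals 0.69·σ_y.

E = 30.2 Mpsi = 208.2 GPa.
E·α·ΔT = 793.5 MPa ⇒ ΔT = 793.5 / (208.2×10³ × 12.6×10⁻⁶) = 302.4 K.
T = 19.8 + 302.4 = 322.2 °C.

322 °C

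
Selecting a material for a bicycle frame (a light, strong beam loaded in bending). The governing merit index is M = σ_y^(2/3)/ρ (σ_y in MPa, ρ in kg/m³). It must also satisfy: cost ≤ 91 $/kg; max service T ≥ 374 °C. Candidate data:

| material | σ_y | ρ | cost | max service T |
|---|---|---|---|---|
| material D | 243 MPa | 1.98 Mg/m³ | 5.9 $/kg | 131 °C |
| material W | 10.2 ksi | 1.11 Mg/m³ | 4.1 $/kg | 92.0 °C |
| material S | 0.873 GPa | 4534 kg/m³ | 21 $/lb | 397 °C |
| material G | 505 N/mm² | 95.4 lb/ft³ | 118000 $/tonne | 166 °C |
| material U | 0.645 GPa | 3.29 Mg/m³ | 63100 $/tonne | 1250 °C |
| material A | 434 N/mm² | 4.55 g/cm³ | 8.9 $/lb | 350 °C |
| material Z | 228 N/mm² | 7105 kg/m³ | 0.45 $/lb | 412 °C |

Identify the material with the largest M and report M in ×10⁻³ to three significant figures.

Screen on constraints: cost ≤ 91 $/kg; max service T ≥ 374 °C. Survivors: material S, material U, material Z.
Convert each candidate to consistent units, then evaluate M:
  material S: σ_y = 873.0 MPa, ρ = 4534 kg/m³
  material U: σ_y = 645.0 MPa, ρ = 3290 kg/m³
  material Z: σ_y = 228.0 MPa, ρ = 7105 kg/m³
  material U: M = 22.7×10⁻³
  material S: M = 20.1×10⁻³
  material Z: M = 5.25×10⁻³
Material U has the largest M.

material U, M = 22.7×10⁻³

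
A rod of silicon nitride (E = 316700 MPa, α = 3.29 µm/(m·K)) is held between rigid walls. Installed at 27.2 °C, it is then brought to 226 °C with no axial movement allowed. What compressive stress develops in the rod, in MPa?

E = 316700 MPa = 316.7 GPa.
ΔT = 198.8 K. Constrained thermal stress σ = E·α·ΔT = 316.7×10³ MPa × 3.29×10⁻⁶ × 198.8 = 207 MPa (compressive).

207 MPa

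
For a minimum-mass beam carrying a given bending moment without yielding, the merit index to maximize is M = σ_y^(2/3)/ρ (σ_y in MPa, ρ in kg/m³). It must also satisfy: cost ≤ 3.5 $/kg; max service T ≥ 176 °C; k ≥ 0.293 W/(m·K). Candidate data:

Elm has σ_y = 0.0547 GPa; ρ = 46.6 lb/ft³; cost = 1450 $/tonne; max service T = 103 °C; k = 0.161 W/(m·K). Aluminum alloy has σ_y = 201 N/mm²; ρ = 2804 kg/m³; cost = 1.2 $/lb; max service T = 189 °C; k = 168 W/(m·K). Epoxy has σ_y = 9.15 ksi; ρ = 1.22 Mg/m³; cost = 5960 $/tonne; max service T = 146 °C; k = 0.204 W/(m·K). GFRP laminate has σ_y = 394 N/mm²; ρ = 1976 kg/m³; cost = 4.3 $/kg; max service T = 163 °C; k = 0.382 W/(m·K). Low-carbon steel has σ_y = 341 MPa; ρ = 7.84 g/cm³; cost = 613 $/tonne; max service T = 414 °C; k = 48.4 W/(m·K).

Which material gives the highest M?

Screen on constraints: cost ≤ 3.5 $/kg; max service T ≥ 176 °C; k ≥ 0.293 W/(m·K). Survivors: aluminum alloy, low-carbon steel.
In SI units:
  aluminum alloy: σ_y = 201.0 MPa, ρ = 2804 kg/m³
  low-carbon steel: σ_y = 341.0 MPa, ρ = 7840 kg/m³
  aluminum alloy: M = 12.2×10⁻³
  low-carbon steel: M = 6.23×10⁻³
The maximum is for aluminum alloy.

aluminum alloy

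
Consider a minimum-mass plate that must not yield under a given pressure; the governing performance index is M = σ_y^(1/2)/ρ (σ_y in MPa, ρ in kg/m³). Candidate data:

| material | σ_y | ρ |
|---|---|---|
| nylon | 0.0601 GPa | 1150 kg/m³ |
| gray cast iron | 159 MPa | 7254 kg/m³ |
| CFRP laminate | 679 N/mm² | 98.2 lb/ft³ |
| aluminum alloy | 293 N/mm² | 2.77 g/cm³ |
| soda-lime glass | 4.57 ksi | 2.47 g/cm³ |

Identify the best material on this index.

Convert each candidate to consistent units, then evaluate M:
  nylon: σ_y = 60.10 MPa, ρ = 1150 kg/m³
  gray cast iron: σ_y = 159.0 MPa, ρ = 7254 kg/m³
  CFRP laminate: σ_y = 679.0 MPa, ρ = 1573 kg/m³
  aluminum alloy: σ_y = 293.0 MPa, ρ = 2770 kg/m³
  soda-lime glass: σ_y = 31.51 MPa, ρ = 2470 kg/m³
  CFRP laminate: M = 16.6×10⁻³
  nylon: M = 6.74×10⁻³
  aluminum alloy: M = 6.18×10⁻³
  soda-lime glass: M = 2.27×10⁻³
  gray cast iron: M = 1.74×10⁻³
CFRP laminate has the largest M.

CFRP laminate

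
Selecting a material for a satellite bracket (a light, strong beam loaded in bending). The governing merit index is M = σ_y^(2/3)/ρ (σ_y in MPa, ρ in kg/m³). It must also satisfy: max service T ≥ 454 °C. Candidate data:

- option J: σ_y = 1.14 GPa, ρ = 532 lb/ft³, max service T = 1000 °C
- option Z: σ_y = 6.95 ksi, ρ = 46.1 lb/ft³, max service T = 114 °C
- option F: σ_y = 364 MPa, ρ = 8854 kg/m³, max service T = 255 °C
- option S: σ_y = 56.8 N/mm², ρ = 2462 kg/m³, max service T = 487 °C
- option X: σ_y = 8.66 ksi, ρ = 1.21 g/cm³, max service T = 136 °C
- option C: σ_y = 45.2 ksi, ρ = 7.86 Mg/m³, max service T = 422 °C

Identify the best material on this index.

Screen on constraints: max service T ≥ 454 °C. Survivors: option J, option S.
Normalizing units and computing the index:
  option J: σ_y = 1140 MPa, ρ = 8522 kg/m³
  option S: σ_y = 56.80 MPa, ρ = 2462 kg/m³
  option J: M = 12.8×10⁻³
  option S: M = 6.00×10⁻³
Option J ranks first.

option J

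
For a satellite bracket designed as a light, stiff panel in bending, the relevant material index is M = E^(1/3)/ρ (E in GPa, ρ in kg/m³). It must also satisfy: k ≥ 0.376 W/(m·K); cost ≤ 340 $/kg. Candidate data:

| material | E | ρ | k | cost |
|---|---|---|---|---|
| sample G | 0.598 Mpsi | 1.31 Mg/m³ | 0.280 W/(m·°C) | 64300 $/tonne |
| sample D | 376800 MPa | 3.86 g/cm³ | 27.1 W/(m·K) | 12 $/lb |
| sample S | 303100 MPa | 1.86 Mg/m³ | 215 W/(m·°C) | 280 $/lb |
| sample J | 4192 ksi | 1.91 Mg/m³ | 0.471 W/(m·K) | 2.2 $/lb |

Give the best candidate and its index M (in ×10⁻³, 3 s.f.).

Screen on constraints: k ≥ 0.376 W/(m·K); cost ≤ 340 $/kg. Survivors: sample D, sample J.
After converting to SI:
  sample D: E = 376.8 GPa, ρ = 3860 kg/m³
  sample J: E = 28.90 GPa, ρ = 1910 kg/m³
  sample D: M = 1.87×10⁻³
  sample J: M = 1.61×10⁻³
Sample D ranks first.

sample D, M = 1.87×10⁻³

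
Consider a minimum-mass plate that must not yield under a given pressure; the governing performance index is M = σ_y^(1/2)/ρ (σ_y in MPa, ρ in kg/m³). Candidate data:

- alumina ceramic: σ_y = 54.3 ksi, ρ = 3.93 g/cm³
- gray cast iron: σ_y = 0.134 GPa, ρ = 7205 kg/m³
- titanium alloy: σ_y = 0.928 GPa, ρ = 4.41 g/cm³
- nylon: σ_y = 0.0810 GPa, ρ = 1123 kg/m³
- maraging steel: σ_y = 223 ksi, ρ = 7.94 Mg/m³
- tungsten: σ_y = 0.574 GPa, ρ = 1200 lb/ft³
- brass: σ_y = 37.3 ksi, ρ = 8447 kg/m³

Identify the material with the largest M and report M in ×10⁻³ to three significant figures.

In SI units:
  alumina ceramic: σ_y = 374.4 MPa, ρ = 3930 kg/m³
  gray cast iron: σ_y = 134.0 MPa, ρ = 7205 kg/m³
  titanium alloy: σ_y = 928.0 MPa, ρ = 4410 kg/m³
  nylon: σ_y = 81.00 MPa, ρ = 1123 kg/m³
  maraging steel: σ_y = 1538 MPa, ρ = 7940 kg/m³
  tungsten: σ_y = 574.0 MPa, ρ = 19220 kg/m³
  brass: σ_y = 257.2 MPa, ρ = 8447 kg/m³
  nylon: M = 8.01×10⁻³
  titanium alloy: M = 6.91×10⁻³
  maraging steel: M = 4.94×10⁻³
  alumina ceramic: M = 4.92×10⁻³
  brass: M = 1.90×10⁻³
  gray cast iron: M = 1.61×10⁻³
  tungsten: M = 1.25×10⁻³
Highest index: nylon.

nylon, M = 8.01×10⁻³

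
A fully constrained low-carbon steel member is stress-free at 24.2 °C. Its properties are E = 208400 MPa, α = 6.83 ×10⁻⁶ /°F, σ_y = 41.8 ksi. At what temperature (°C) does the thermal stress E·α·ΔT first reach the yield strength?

137 °C

E = 208400 MPa = 208.4 GPa.
α = 6.83×10⁻⁶/°F × 9/5 = 12.3×10⁻⁶/K.
σ_y = 41.8 ksi = 288.2 MPa.
E·α·ΔT = 288.2 MPa ⇒ ΔT = 288.2 / (208.4×10³ × 12.3×10⁻⁶) = 112.5 K.
T = 24.2 + 112.5 = 136.7 °C.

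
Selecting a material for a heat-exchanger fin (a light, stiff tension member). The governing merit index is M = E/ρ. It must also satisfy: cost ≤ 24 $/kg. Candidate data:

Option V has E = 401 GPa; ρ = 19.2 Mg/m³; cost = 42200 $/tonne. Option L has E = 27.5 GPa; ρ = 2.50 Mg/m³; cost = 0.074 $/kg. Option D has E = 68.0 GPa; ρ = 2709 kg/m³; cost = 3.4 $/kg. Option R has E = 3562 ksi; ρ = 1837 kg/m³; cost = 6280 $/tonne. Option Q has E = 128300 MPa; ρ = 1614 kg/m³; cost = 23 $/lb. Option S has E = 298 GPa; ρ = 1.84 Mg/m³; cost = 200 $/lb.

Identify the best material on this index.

option D

Screen on constraints: cost ≤ 24 $/kg. Survivors: option L, option D, option R.
In SI units:
  option L: E = 27.50 GPa, ρ = 2500 kg/m³
  option D: E = 68.00 GPa, ρ = 2709 kg/m³
  option R: E = 24.56 GPa, ρ = 1837 kg/m³
  option D: M = 25.1 MN·m/kg
  option R: M = 13.4 MN·m/kg
  option L: M = 11.0 MN·m/kg
Option D ranks first.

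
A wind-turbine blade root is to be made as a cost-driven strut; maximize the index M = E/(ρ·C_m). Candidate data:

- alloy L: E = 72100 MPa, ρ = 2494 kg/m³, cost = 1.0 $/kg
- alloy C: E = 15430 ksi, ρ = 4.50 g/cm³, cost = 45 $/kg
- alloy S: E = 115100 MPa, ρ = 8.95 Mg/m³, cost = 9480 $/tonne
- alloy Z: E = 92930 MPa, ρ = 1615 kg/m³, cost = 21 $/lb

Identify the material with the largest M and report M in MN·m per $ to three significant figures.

alloy L, M = 28.9 MN·m per $

In SI units:
  alloy L: E = 72.10 GPa, ρ = 2494 kg/m³, cost = 1.000 $/kg
  alloy C: E = 106.4 GPa, ρ = 4500 kg/m³, cost = 45.00 $/kg
  alloy S: E = 115.1 GPa, ρ = 8950 kg/m³, cost = 9.480 $/kg
  alloy Z: E = 92.93 GPa, ρ = 1615 kg/m³, cost = 46.30 $/kg
  alloy L: M = 28.9 MN·m per $
  alloy S: M = 1.36 MN·m per $
  alloy Z: M = 1.24 MN·m per $
  alloy C: M = 0.525 MN·m per $
Highest index: alloy L.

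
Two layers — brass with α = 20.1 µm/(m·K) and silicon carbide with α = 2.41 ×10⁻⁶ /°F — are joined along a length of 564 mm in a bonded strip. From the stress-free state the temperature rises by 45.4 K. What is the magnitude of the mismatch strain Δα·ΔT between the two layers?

silicon carbide: α = 2.41×10⁻⁶/°F × 9/5 = 4.34×10⁻⁶/K.
Δα = |20.1 − 4.34|×10⁻⁶/K = 15.8×10⁻⁶/K.
Mismatch strain = Δα·ΔT = 15.8×10⁻⁶ × 45.4 = 7.16×10⁻⁴.

7.16×10⁻⁴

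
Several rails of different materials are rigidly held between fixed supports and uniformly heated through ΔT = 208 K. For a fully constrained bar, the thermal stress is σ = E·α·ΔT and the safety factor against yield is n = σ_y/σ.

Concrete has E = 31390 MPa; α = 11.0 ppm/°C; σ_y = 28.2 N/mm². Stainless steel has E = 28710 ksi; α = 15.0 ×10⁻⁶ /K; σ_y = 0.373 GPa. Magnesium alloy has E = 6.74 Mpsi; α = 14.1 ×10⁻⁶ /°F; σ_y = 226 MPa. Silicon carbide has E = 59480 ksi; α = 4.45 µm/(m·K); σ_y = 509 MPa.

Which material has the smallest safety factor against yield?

With everything in SI (GPa, ×10⁻⁶/K, MPa):
  concrete: E = 31.39, α = 11.0, σ_y = 28.20 → σ = 71.8 MPa, n = 0.393
  stainless steel: E = 197.9, α = 15.0, σ_y = 373.0 → σ = 618 MPa, n = 0.604
  magnesium alloy: E = 46.47, α = 25.4, σ_y = 226.0 → σ = 245 MPa, n = 0.921
  silicon carbide: E = 410.1, α = 4.45, σ_y = 509.0 → σ = 380 MPa, n = 1.34
Smallest n: concrete with n = 0.393.

concrete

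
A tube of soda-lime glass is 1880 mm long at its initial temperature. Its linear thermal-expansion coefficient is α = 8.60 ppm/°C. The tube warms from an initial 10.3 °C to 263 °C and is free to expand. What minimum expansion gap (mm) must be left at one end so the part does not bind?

ΔT = 263 − 10.3 = 252.7 K.
ΔL = α·L₀·ΔT = 8.60×10⁻⁶ × 1880 mm × 252.7 K = 4.09 mm.

4.09 mm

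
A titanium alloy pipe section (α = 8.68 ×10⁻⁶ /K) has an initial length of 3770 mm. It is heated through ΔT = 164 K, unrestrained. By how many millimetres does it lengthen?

5.37 mm

ΔL = α·L₀·ΔT = 8.68×10⁻⁶ × 3770 mm × 164.0 K = 5.37 mm.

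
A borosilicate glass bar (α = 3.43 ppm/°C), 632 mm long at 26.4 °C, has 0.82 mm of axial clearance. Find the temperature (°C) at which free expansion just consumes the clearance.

α·L₀·ΔT = 0.82 mm ⇒ ΔT = 0.82 / (3.43×10⁻⁶ × 632.0) = 378.3 K.
T = 26.4 + 378.3 = 404.7 °C.

405 °C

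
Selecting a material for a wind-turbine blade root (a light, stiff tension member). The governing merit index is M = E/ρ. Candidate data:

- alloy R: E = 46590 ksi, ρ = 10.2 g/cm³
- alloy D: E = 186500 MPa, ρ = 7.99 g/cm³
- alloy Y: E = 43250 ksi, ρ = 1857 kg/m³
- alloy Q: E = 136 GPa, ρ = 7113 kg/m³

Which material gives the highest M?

Putting every candidate on a common basis:
  alloy R: E = 321.2 GPa, ρ = 10200 kg/m³
  alloy D: E = 186.5 GPa, ρ = 7990 kg/m³
  alloy Y: E = 298.2 GPa, ρ = 1857 kg/m³
  alloy Q: E = 136.0 GPa, ρ = 7113 kg/m³
  alloy Y: M = 161 MN·m/kg
  alloy R: M = 31.5 MN·m/kg
  alloy D: M = 23.3 MN·m/kg
  alloy Q: M = 19.1 MN·m/kg
The maximum is for alloy Y.

alloy Y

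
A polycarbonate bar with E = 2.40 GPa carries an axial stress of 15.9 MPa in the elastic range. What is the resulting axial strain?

ε = σ/E = 15.9 / 2400 = 6.62×10⁻³.

6.62×10⁻³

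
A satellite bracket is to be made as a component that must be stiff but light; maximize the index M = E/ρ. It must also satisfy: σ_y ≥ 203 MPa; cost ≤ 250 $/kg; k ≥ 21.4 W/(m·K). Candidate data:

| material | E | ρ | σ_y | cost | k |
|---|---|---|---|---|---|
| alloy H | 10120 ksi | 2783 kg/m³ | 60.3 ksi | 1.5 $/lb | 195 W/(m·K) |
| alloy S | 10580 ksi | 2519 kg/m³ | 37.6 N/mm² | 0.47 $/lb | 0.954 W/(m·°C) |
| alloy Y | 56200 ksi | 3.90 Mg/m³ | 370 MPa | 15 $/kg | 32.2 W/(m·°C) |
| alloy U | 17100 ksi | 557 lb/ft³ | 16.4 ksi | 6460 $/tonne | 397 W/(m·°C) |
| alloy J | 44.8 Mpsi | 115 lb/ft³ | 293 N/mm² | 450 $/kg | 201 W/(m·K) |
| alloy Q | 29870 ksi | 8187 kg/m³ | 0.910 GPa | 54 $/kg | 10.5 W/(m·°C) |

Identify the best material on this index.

Screen on constraints: σ_y ≥ 203 MPa; cost ≤ 250 $/kg; k ≥ 21.4 W/(m·K). Survivors: alloy H, alloy Y.
Convert each candidate to consistent units, then evaluate M:
  alloy H: E = 69.77 GPa, ρ = 2783 kg/m³
  alloy Y: E = 387.5 GPa, ρ = 3900 kg/m³
  alloy Y: M = 99.4 MN·m/kg
  alloy H: M = 25.1 MN·m/kg
Alloy Y has the largest M.

alloy Y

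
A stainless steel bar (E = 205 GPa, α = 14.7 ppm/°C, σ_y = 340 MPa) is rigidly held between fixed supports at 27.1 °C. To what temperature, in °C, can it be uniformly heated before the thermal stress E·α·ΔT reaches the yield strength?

140 °C

E·α·ΔT = 340.0 MPa ⇒ ΔT = 340.0 / (205.0×10³ × 14.7×10⁻⁶) = 112.8 K.
T = 27.1 + 112.8 = 139.9 °C.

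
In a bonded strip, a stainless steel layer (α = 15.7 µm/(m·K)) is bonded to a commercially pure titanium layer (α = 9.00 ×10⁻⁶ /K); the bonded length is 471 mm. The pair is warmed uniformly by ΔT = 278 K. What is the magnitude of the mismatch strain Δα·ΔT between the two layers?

1.86×10⁻³

Δα = |15.7 − 9.00|×10⁻⁶/K = 6.70×10⁻⁶/K.
Mismatch strain = Δα·ΔT = 6.70×10⁻⁶ × 278.0 = 1.86×10⁻³.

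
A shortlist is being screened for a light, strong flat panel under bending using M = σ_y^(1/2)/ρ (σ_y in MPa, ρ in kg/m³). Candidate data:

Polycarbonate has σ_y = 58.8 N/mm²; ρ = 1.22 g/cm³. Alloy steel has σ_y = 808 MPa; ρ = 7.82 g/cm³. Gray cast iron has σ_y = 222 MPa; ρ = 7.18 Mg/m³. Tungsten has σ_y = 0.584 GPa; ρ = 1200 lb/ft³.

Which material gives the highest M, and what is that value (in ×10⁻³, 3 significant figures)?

Normalizing units and computing the index:
  polycarbonate: σ_y = 58.80 MPa, ρ = 1220 kg/m³
  alloy steel: σ_y = 808.0 MPa, ρ = 7820 kg/m³
  gray cast iron: σ_y = 222.0 MPa, ρ = 7180 kg/m³
  tungsten: σ_y = 584.0 MPa, ρ = 19220 kg/m³
  polycarbonate: M = 6.29×10⁻³
  alloy steel: M = 3.63×10⁻³
  gray cast iron: M = 2.08×10⁻³
  tungsten: M = 1.26×10⁻³
Polycarbonate ranks first.

polycarbonate, M = 6.29×10⁻³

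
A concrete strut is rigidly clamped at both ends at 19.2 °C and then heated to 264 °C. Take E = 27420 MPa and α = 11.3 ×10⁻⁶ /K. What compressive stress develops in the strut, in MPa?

E = 27420 MPa = 27.42 GPa.
ΔT = 244.8 K. Constrained thermal stress σ = E·α·ΔT = 27.42×10³ MPa × 11.3×10⁻⁶ × 244.8 = 75.9 MPa (compressive).

75.9 MPa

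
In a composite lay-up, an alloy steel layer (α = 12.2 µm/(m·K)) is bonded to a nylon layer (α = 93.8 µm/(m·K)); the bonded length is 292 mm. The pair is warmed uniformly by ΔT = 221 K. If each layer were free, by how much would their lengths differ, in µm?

Δα = |12.2 − 93.8|×10⁻⁶/K = 81.6×10⁻⁶/K.
ΔL_mismatch = Δα·L·ΔT = 81.6×10⁻⁶ × 292.0 mm × 221.0 K = 5270 µm.

5270 µm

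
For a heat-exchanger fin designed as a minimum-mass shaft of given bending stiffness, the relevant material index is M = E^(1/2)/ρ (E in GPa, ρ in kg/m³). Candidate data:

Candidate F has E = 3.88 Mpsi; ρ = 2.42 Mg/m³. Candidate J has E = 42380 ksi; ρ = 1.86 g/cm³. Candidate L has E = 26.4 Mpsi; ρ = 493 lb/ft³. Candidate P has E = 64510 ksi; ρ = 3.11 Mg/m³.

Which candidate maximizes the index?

Putting every candidate on a common basis:
  candidate F: E = 26.75 GPa, ρ = 2420 kg/m³
  candidate J: E = 292.2 GPa, ρ = 1860 kg/m³
  candidate L: E = 182.0 GPa, ρ = 7897 kg/m³
  candidate P: E = 444.8 GPa, ρ = 3110 kg/m³
  candidate J: M = 9.19×10⁻³
  candidate P: M = 6.78×10⁻³
  candidate F: M = 2.14×10⁻³
  candidate L: M = 1.71×10⁻³
Highest index: candidate J.

candidate J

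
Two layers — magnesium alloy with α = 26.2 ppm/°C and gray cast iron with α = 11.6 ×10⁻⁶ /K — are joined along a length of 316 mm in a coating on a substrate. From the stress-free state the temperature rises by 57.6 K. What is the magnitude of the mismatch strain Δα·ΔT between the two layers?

Δα = |26.2 − 11.6|×10⁻⁶/K = 14.6×10⁻⁶/K.
Mismatch strain = Δα·ΔT = 14.6×10⁻⁶ × 57.6 = 8.41×10⁻⁴.

8.41×10⁻⁴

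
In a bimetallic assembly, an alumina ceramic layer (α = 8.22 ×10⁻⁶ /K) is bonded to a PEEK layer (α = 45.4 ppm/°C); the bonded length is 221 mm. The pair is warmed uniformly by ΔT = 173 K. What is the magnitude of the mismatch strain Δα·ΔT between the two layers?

Δα = |8.22 − 45.4|×10⁻⁶/K = 37.2×10⁻⁶/K.
Mismatch strain = Δα·ΔT = 37.2×10⁻⁶ × 173.0 = 6.43×10⁻³.

6.43×10⁻³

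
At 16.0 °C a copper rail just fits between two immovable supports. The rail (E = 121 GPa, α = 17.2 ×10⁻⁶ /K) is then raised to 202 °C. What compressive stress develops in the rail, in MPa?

ΔT = 186.0 K. Constrained thermal stress σ = E·α·ΔT = 121.0×10³ MPa × 17.2×10⁻⁶ × 186.0 = 387 MPa (compressive).

387 MPa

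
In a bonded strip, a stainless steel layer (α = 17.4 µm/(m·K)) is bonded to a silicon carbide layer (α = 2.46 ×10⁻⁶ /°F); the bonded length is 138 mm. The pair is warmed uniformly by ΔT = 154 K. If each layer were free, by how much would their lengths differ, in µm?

276 µm

silicon carbide: α = 2.46×10⁻⁶/°F × 9/5 = 4.43×10⁻⁶/K.
Δα = |17.4 − 4.43|×10⁻⁶/K = 13.0×10⁻⁶/K.
ΔL_mismatch = Δα·L·ΔT = 13.0×10⁻⁶ × 138.0 mm × 154.0 K = 276 µm.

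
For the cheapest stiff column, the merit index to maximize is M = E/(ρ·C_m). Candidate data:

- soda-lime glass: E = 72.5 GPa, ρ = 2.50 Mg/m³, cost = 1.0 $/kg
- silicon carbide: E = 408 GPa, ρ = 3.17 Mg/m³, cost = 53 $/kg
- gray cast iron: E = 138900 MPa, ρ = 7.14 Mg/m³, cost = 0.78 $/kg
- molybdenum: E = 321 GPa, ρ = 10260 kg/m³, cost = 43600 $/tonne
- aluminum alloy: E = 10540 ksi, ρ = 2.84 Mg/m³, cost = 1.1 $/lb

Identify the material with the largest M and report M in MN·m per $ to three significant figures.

Putting every candidate on a common basis:
  soda-lime glass: E = 72.50 GPa, ρ = 2500 kg/m³, cost = 1.000 $/kg
  silicon carbide: E = 408.0 GPa, ρ = 3170 kg/m³, cost = 53.00 $/kg
  gray cast iron: E = 138.9 GPa, ρ = 7140 kg/m³, cost = 0.7800 $/kg
  molybdenum: E = 321.0 GPa, ρ = 10260 kg/m³, cost = 43.60 $/kg
  aluminum alloy: E = 72.67 GPa, ρ = 2840 kg/m³, cost = 2.425 $/kg
  soda-lime glass: M = 29.0 MN·m per $
  gray cast iron: M = 24.9 MN·m per $
  aluminum alloy: M = 10.6 MN·m per $
  silicon carbide: M = 2.43 MN·m per $
  molybdenum: M = 0.718 MN·m per $
Highest index: soda-lime glass.

soda-lime glass, M = 29.0 MN·m per $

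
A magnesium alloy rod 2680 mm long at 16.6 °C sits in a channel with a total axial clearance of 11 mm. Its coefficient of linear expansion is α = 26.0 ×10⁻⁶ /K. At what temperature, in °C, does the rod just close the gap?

174 °C

α·L₀·ΔT = 11.0 mm ⇒ ΔT = 11.0 / (26.0×10⁻⁶ × 2680.0) = 157.9 K.
T = 16.6 + 157.9 = 174.5 °C.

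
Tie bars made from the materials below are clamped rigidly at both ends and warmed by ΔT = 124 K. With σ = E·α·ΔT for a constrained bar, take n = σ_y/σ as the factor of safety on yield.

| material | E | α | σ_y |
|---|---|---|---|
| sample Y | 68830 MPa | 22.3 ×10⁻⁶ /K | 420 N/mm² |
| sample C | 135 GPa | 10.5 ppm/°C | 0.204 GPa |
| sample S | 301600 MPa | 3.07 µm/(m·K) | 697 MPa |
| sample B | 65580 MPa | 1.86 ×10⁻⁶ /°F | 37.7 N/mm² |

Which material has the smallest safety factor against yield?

In consistent units (E in GPa, α in ×10⁻⁶/K, σ_y in MPa):
  sample Y: E = 68.83, α = 22.3, σ_y = 420.0 → σ = 190 MPa, n = 2.21
  sample C: E = 135.0, α = 10.5, σ_y = 204.0 → σ = 176 MPa, n = 1.16
  sample S: E = 301.6, α = 3.07, σ_y = 697.0 → σ = 115 MPa, n = 6.07
  sample B: E = 65.58, α = 3.35, σ_y = 37.70 → σ = 27.2 MPa, n = 1.38
The minimum is sample C at n = 1.16.

sample C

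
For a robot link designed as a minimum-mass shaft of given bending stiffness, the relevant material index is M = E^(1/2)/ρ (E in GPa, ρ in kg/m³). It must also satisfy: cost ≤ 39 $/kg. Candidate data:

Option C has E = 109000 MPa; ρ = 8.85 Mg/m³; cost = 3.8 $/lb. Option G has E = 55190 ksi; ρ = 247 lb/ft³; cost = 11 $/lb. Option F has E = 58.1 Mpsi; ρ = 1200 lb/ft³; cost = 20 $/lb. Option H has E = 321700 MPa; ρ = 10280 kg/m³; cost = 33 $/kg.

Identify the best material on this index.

Screen on constraints: cost ≤ 39 $/kg. Survivors: option C, option G, option H.
Normalizing units and computing the index:
  option C: E = 109.0 GPa, ρ = 8850 kg/m³
  option G: E = 380.5 GPa, ρ = 3957 kg/m³
  option H: E = 321.7 GPa, ρ = 10280 kg/m³
  option G: M = 4.93×10⁻³
  option H: M = 1.74×10⁻³
  option C: M = 1.18×10⁻³
Option G has the largest M.

option G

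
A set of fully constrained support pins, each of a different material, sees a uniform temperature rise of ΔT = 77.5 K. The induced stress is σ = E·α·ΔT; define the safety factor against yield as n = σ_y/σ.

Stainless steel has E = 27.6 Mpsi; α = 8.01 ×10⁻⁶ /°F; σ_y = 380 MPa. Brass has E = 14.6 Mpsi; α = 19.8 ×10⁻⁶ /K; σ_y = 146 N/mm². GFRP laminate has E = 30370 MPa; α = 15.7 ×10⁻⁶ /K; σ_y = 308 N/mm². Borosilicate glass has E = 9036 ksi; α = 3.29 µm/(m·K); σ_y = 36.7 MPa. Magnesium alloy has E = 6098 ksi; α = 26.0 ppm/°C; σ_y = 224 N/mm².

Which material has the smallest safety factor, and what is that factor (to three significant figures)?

Converting E to GPa, α to ×10⁻⁶/K, σ_y to MPa, then σ and n for each:
  stainless steel: E = 190.3, α = 14.4, σ_y = 380.0 → σ = 213 MPa, n = 1.79
  brass: E = 100.7, α = 19.8, σ_y = 146.0 → σ = 154 MPa, n = 0.945
  GFRP laminate: E = 30.37, α = 15.7, σ_y = 308.0 → σ = 37.0 MPa, n = 8.33
  borosilicate glass: E = 62.30, α = 3.29, σ_y = 36.70 → σ = 15.9 MPa, n = 2.31
  magnesium alloy: E = 42.04, α = 26.0, σ_y = 224.0 → σ = 84.7 MPa, n = 2.64
Smallest n: brass with n = 0.945.

brass, n = 0.945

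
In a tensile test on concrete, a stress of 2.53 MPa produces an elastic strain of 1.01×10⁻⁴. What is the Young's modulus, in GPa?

25.0 GPa

E = σ/ε = 2.53 MPa / 1.01×10⁻⁴ = 25050 MPa = 25.0 GPa.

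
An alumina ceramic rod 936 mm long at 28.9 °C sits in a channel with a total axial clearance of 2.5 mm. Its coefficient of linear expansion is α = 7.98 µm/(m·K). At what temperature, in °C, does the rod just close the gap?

α·L₀·ΔT = 2.5 mm ⇒ ΔT = 2.5 / (7.98×10⁻⁶ × 936.0) = 334.7 K.
T = 28.9 + 334.7 = 363.6 °C.

364 °C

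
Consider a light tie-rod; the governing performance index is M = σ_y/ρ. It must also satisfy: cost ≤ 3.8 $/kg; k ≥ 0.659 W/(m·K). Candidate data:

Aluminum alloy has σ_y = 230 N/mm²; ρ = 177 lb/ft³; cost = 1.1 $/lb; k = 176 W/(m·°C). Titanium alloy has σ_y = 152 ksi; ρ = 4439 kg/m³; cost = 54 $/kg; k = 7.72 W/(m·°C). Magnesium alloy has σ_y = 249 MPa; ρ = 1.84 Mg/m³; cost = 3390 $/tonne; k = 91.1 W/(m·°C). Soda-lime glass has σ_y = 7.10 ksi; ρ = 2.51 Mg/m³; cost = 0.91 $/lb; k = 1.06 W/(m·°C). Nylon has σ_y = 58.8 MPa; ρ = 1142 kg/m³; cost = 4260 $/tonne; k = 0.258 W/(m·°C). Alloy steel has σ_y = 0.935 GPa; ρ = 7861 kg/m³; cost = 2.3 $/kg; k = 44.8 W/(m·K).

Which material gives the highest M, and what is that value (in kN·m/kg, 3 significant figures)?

magnesium alloy, M = 135 kN·m/kg

Screen on constraints: cost ≤ 3.8 $/kg; k ≥ 0.659 W/(m·K). Survivors: aluminum alloy, magnesium alloy, soda-lime glass, alloy steel.
Putting every candidate on a common basis:
  aluminum alloy: σ_y = 230.0 MPa, ρ = 2835 kg/m³
  magnesium alloy: σ_y = 249.0 MPa, ρ = 1840 kg/m³
  soda-lime glass: σ_y = 48.95 MPa, ρ = 2510 kg/m³
  alloy steel: σ_y = 935.0 MPa, ρ = 7861 kg/m³
  magnesium alloy: M = 135 kN·m/kg
  alloy steel: M = 119 kN·m/kg
  aluminum alloy: M = 81.1 kN·m/kg
  soda-lime glass: M = 19.5 kN·m/kg
Highest index: magnesium alloy.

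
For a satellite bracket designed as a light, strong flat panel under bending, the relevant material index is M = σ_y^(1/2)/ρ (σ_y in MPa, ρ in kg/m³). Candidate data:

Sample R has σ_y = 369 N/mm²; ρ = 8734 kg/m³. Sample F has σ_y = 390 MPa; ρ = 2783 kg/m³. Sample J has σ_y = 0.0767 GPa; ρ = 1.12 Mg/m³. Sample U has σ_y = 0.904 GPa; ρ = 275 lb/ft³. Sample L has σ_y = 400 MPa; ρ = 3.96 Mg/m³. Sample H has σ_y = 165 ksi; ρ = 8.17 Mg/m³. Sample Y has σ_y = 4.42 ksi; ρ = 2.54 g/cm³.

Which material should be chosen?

sample J

Putting every candidate on a common basis:
  sample R: σ_y = 369.0 MPa, ρ = 8734 kg/m³
  sample F: σ_y = 390.0 MPa, ρ = 2783 kg/m³
  sample J: σ_y = 76.70 MPa, ρ = 1120 kg/m³
  sample U: σ_y = 904.0 MPa, ρ = 4405 kg/m³
  sample L: σ_y = 400.0 MPa, ρ = 3960 kg/m³
  sample H: σ_y = 1138 MPa, ρ = 8170 kg/m³
  sample Y: σ_y = 30.47 MPa, ρ = 2540 kg/m³
  sample J: M = 7.82×10⁻³
  sample F: M = 7.10×10⁻³
  sample U: M = 6.83×10⁻³
  sample L: M = 5.05×10⁻³
  sample H: M = 4.13×10⁻³
  sample R: M = 2.20×10⁻³
  sample Y: M = 2.17×10⁻³
Sample J ranks first.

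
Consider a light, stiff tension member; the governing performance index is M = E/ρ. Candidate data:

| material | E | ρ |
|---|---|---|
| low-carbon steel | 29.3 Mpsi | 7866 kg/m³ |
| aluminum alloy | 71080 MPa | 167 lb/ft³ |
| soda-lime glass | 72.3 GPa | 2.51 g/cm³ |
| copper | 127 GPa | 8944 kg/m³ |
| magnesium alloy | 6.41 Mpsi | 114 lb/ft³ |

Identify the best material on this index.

soda-lime glass

Convert each candidate to consistent units, then evaluate M:
  low-carbon steel: E = 202.0 GPa, ρ = 7866 kg/m³
  aluminum alloy: E = 71.08 GPa, ρ = 2675 kg/m³
  soda-lime glass: E = 72.30 GPa, ρ = 2510 kg/m³
  copper: E = 127.0 GPa, ρ = 8944 kg/m³
  magnesium alloy: E = 44.20 GPa, ρ = 1826 kg/m³
  soda-lime glass: M = 28.8 MN·m/kg
  aluminum alloy: M = 26.6 MN·m/kg
  low-carbon steel: M = 25.7 MN·m/kg
  magnesium alloy: M = 24.2 MN·m/kg
  copper: M = 14.2 MN·m/kg
The maximum is for soda-lime glass.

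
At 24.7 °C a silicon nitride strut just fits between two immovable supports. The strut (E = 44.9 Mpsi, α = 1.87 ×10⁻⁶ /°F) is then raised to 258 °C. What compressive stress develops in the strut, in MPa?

243 MPa

E = 44.9 Mpsi = 309.6 GPa.
α = 1.87×10⁻⁶/°F × 9/5 = 3.37×10⁻⁶/K.
ΔT = 233.3 K. Constrained thermal stress σ = E·α·ΔT = 309.6×10³ MPa × 3.37×10⁻⁶ × 233.3 = 243 MPa (compressive).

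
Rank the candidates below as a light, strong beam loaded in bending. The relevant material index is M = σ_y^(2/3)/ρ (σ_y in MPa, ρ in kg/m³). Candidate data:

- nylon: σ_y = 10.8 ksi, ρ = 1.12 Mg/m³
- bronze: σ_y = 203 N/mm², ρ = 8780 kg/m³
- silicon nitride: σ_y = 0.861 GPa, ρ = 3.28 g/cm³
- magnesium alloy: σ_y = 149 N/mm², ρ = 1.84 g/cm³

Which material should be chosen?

In SI units:
  nylon: σ_y = 74.46 MPa, ρ = 1120 kg/m³
  bronze: σ_y = 203.0 MPa, ρ = 8780 kg/m³
  silicon nitride: σ_y = 861.0 MPa, ρ = 3280 kg/m³
  magnesium alloy: σ_y = 149.0 MPa, ρ = 1840 kg/m³
  silicon nitride: M = 27.6×10⁻³
  nylon: M = 15.8×10⁻³
  magnesium alloy: M = 15.3×10⁻³
  bronze: M = 3.93×10⁻³
The maximum is for silicon nitride.

silicon nitride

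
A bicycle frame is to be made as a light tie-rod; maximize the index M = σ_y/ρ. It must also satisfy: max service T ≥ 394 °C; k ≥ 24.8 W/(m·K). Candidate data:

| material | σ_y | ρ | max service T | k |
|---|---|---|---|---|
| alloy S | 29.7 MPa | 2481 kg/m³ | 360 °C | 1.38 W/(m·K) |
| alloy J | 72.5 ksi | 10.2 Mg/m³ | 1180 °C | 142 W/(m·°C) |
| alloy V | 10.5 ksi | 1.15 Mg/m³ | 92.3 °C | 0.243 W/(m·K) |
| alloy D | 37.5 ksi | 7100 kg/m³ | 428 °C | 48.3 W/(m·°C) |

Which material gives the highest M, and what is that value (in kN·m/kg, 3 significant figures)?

alloy J, M = 49.0 kN·m/kg

Screen on constraints: max service T ≥ 394 °C; k ≥ 24.8 W/(m·K). Survivors: alloy J, alloy D.
After converting to SI:
  alloy J: σ_y = 499.9 MPa, ρ = 10200 kg/m³
  alloy D: σ_y = 258.6 MPa, ρ = 7100 kg/m³
  alloy J: M = 49.0 kN·m/kg
  alloy D: M = 36.4 kN·m/kg
The maximum is for alloy J.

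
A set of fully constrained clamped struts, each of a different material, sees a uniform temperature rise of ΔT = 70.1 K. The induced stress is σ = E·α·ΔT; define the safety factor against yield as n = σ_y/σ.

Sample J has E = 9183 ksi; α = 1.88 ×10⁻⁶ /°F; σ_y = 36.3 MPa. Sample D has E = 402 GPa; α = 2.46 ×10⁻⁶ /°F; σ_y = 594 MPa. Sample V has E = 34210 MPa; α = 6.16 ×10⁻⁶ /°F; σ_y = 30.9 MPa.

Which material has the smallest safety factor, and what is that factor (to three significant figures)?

Converting E to GPa, α to ×10⁻⁶/K, σ_y to MPa, then σ and n for each:
  sample J: E = 63.31, α = 3.38, σ_y = 36.30 → σ = 15.0 MPa, n = 2.42
  sample D: E = 402.0, α = 4.43, σ_y = 594.0 → σ = 125 MPa, n = 4.76
  sample V: E = 34.21, α = 11.1, σ_y = 30.90 → σ = 26.6 MPa, n = 1.16
The minimum is sample V at n = 1.16.

sample V, n = 1.16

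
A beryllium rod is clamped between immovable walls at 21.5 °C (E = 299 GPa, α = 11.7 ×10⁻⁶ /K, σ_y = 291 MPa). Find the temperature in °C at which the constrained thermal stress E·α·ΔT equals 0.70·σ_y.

79.7 °C

E·α·ΔT = 203.7 MPa ⇒ ΔT = 203.7 / (299.0×10³ × 11.7×10⁻⁶) = 58.23 K.
T = 21.5 + 58.23 = 79.73 °C.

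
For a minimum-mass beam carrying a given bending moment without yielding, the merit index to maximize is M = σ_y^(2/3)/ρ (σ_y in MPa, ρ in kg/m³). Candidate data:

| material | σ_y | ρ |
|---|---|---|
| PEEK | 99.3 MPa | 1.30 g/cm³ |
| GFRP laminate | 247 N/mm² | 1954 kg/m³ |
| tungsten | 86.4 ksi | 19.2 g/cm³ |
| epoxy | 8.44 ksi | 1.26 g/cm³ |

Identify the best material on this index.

In SI units:
  PEEK: σ_y = 99.30 MPa, ρ = 1300 kg/m³
  GFRP laminate: σ_y = 247.0 MPa, ρ = 1954 kg/m³
  tungsten: σ_y = 595.7 MPa, ρ = 19200 kg/m³
  epoxy: σ_y = 58.19 MPa, ρ = 1260 kg/m³
  GFRP laminate: M = 20.1×10⁻³
  PEEK: M = 16.5×10⁻³
  epoxy: M = 11.9×10⁻³
  tungsten: M = 3.69×10⁻³
GFRP laminate has the largest M.

GFRP laminate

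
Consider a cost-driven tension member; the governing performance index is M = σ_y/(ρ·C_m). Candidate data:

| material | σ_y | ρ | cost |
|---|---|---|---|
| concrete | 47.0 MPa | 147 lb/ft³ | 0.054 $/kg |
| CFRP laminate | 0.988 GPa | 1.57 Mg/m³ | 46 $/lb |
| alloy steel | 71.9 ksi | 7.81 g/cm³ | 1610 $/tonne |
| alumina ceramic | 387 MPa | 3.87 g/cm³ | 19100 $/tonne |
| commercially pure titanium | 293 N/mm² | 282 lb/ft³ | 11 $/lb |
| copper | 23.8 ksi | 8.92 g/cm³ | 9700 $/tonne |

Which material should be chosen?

concrete

Normalizing units and computing the index:
  concrete: σ_y = 47.00 MPa, ρ = 2355 kg/m³, cost = 0.05400 $/kg
  CFRP laminate: σ_y = 988.0 MPa, ρ = 1570 kg/m³, cost = 101.4 $/kg
  alloy steel: σ_y = 495.7 MPa, ρ = 7810 kg/m³, cost = 1.610 $/kg
  alumina ceramic: σ_y = 387.0 MPa, ρ = 3870 kg/m³, cost = 19.10 $/kg
  commercially pure titanium: σ_y = 293.0 MPa, ρ = 4517 kg/m³, cost = 24.25 $/kg
  copper: σ_y = 164.1 MPa, ρ = 8920 kg/m³, cost = 9.700 $/kg
  concrete: M = 370 kN·m per $
  alloy steel: M = 39.4 kN·m per $
  CFRP laminate: M = 6.21 kN·m per $
  alumina ceramic: M = 5.24 kN·m per $
  commercially pure titanium: M = 2.67 kN·m per $
  copper: M = 1.90 kN·m per $
Highest index: concrete.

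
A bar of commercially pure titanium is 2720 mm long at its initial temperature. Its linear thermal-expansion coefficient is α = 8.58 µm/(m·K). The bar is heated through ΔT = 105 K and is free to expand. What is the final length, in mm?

ΔL = α·L₀·ΔT = 8.58×10⁻⁶ × 2720 mm × 105.0 K = 2.45 mm.
L = L₀ + ΔL = 2720 + 2.45 = 2722.5 mm.

2722.5 mm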